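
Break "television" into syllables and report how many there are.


Word: "television"
Syllable breakdown: tel / e / vi / sion
Counting: 4 parts
= 4 syllables


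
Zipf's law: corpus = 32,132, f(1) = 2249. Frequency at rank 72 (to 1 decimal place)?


Zipf's law: f(r) = f(1) / r
f(1) = 2249
f(72) = 2249 / 72
= 31.2 occurrences


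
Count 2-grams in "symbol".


Word: "symbol" (length 6)
Number of 2-grams = length - 2 + 1 = 6 - 2 + 1
= 5


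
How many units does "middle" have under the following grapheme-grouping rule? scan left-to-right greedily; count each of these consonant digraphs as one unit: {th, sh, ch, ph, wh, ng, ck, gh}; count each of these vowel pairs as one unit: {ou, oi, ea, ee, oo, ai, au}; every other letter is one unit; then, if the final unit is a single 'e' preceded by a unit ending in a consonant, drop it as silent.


Word: "middle" (6 letters)
Left-to-right scan:
  [1] 'm' (letter)
  [2] 'i' (letter)
  [3] 'd' (letter)
  [4] 'd' (letter)
  [5] 'l' (letter)
  [6] 'e' (letter)
Units from scan: 6
Final unit is 'e' after a consonant -> drop as silent (-1)
Sound units = 5 units


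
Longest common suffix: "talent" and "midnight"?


Word 1: "talent"
Word 2: "midnight"
Comparing from end:
  Pos -1: 't' == 't'
  Pos -2: 'n' != 'h' (stop)
LCS = "t" (length 1)


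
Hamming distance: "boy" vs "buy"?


Comparing character by character (same length = 3):
  Pos 0: 'b' vs 'b' =
  Pos 1: 'o' vs 'u' !=
  Pos 2: 'y' vs 'y' =
Hamming distance = 1


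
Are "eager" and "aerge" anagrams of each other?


Word 1: "eager" → sorted: aeegr
Word 2: "aerge" → sorted: aeegr
Same letters? aeegr == aeegr
Anagram = Yes


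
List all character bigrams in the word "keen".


Word: "keen" (length 4)
Number of bigrams = 4 - 2 + 1 = 3
  Position 0: "ke"
  Position 1: "ee"
  Position 2: "en"
Bigrams = "ke", "ee", "en"


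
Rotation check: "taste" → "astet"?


Word: "taste", Candidate: "astet"
Method: check if candidate is substring of word+word
"tastetaste" contains "astet"? Yes
Is rotation = Yes


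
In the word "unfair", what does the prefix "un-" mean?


Prefix: un-
Example: unfair (un- + fair)
Meaning = not / reverse


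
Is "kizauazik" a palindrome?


Word: "kizauazik"
Reversed: "kizauazik"
Forward == Backward? kizauazik == kizauazik
Palindrome = Yes


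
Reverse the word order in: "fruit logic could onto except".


Original: "fruit logic could onto except"
Words (1..n): fruit | logic | could | onto | except
Reversed (n..1): except | onto | could | logic | fruit
Result = "except onto could logic fruit"


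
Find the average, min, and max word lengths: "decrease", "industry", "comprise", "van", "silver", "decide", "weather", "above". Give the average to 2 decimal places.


Lengths: "decrease"=8, "industry"=8, "comprise"=8, "van"=3, "silver"=6, "decide"=6, "weather"=7, "above"=5
Sum = 51, Count = 8
Average = 51/8 = 6.38
= avg=6.38, min=3, max=8


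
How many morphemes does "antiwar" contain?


Word: "antiwar"
Morphemes: anti- / war
Each morpheme carries meaning
= 2 morphemes


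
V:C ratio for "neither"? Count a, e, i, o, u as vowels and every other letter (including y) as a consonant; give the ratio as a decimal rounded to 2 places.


Word: "neither"
Vowels (a,e,i,o,u): 3
Consonants: 4
Ratio = 3/4
= 0.75


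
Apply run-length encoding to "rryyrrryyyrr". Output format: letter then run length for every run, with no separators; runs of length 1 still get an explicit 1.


String: "rryyrrryyyrr"
Scanning for consecutive runs:
  'r' x 2
  'y' x 2
  'r' x 3
  'y' x 3
  'r' x 2
RLE = "r2y2r3y3r2"


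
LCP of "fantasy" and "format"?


Word 1: "fantasy"
Word 2: "format"
Comparing from start:
  Pos 0: 'f' == 'f'
  Pos 1: 'a' != 'o' (stop)
LCP = "f" (length 1)


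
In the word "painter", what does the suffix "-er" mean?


Suffix: -er
Example: painter (paint + -er)
Meaning = one who / more


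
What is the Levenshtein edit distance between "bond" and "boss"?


Word 1: "bond" (length 4)
Word 2: "boss" (length 4)
One optimal edit sequence (insert/delete/substitute each cost 1):
  1. keep 'b'
  2. keep 'o'
  3. substitute 'n' -> 's'  (+1)
  4. substitute 'd' -> 's'  (+1)
Total edit operations: 2
Edit distance = 2


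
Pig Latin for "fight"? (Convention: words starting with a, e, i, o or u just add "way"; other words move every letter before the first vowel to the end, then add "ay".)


Word: "fight"
Starts with consonant(s) → move to end, add 'ay'
Consonant cluster: "f"
Pig Latin = "ightfay"


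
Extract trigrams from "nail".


Word: "nail" (length 4)
Number of trigrams = 4 - 3 + 1 = 2
  Position 0: "nai"
  Position 1: "ail"
Trigrams = "nai", "ail"


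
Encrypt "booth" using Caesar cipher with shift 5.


Word: "booth"
Shift: 5
Each letter → (letter + shift) mod 26:
  'b' (1) + 5 = 6 → 'g'
  'o' (14) + 5 = 19 → 't'
  'o' (14) + 5 = 19 → 't'
  't' (19) + 5 = 24 → 'y'
  'h' (7) + 5 = 12 → 'm'
Result = "gttym"


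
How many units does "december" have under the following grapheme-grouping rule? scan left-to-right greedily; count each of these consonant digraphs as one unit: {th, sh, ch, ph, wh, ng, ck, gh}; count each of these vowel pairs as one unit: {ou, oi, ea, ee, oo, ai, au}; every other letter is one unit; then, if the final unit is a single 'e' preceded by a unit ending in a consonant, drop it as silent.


Word: "december" (8 letters)
Left-to-right scan:
  (1) 'd' (letter)
  (2) 'e' (letter)
  (3) 'c' (letter)
  (4) 'e' (letter)
  (5) 'm' (letter)
  (6) 'b' (letter)
  (7) 'e' (letter)
  (8) 'r' (letter)
Units from scan: 8
Sound units = 8 units


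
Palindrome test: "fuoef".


Word: "fuoef"
Reversed: "feouf"
Forward == Backward? fuoef != feouf
Palindrome = No


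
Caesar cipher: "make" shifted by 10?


Word: "make"
Shift: 10
Each letter → (letter + shift) mod 26:
  'm' (12) + 10 = 22 → 'w'
  'a' (0) + 10 = 10 → 'k'
  'k' (10) + 10 = 20 → 'u'
  'e' (4) + 10 = 14 → 'o'
Result = "wkuo"


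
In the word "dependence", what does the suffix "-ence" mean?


Suffix: -ence
Example: dependence = depend + -ence
Meaning = state of


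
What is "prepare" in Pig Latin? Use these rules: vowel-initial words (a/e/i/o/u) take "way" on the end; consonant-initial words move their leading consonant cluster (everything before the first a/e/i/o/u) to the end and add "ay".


Word: "prepare"
Starts with consonant(s) → move to end, add 'ay'
Consonant cluster: "pr"
Pig Latin = "eparepray"


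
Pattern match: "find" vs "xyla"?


Pattern of "find": [0, 1, 2, 3]
Pattern of "xyla": [0, 1, 2, 3]
Patterns match
Same pattern = Yes


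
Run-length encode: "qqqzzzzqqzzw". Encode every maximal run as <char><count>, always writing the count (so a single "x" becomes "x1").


String: "qqqzzzzqqzzw"
Scanning for consecutive runs:
  'q' x 3
  'z' x 4
  'q' x 2
  'z' x 2
  'w' x 1
RLE = "q3z4q2z2w1"


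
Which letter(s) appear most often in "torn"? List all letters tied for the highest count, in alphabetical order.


Word: "torn"
Letter counts:
  'n': 1
  'o': 1
  'r': 1
  't': 1
Maximum count = 1
Most frequent = 'n', 'o', 'r', 't' (1 time each)


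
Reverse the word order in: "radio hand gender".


Original: "radio hand gender"
Words (1..n): radio | hand | gender
Reversed (n..1): gender | hand | radio
Result = "gender hand radio"


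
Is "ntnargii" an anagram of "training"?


Word 1: "training" → sorted: agiinnrt
Word 2: "ntnargii" → sorted: agiinnrt
Same letters? agiinnrt == agiinnrt
Anagram = Yes


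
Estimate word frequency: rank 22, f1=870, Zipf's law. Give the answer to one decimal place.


Zipf's law: f(r) = f(1) / r
f(1) = 870
f(22) = 870 / 22
= 39.5 occurrences


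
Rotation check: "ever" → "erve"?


Word: "ever", Candidate: "erve"
Method: check if candidate is substring of word+word
"everever" contains "erve"? No
Is rotation = No


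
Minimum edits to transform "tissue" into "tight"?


Word 1: "tissue" (length 6)
Word 2: "tight" (length 5)
One optimal edit sequence (insert/delete/substitute each cost 1):
  1. keep 't'
  2. keep 'i'
  3. delete 's'  (+1)
  4. substitute 's' -> 'g'  (+1)
  5. substitute 'u' -> 'h'  (+1)
  6. substitute 'e' -> 't'  (+1)
Total edit operations: 4
Edit distance = 4


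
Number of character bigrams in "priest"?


Word: "priest" (length 6)
Number of 2-grams = length - 2 + 1 = 6 - 2 + 1
= 5


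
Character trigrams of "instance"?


Word: "instance" (length 8)
Number of trigrams = 8 - 3 + 1 = 6
  Position 0: "ins"
  Position 1: "nst"
  Position 2: "sta"
  Position 3: "tan"
  Position 4: "anc"
  Position 5: "nce"
Trigrams = "ins", "nst", "sta", "tan", "anc", "nce"


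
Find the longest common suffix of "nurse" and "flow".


Word 1: "nurse"
Word 2: "flow"
Comparing from end:
  Pos -1: 'e' != 'w' (stop)
LCS = "" (length 0)


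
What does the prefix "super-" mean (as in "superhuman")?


Prefix: super-
Example: superhuman = super- + human
Meaning = above / beyond


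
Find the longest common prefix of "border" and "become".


Word 1: "border"
Word 2: "become"
Comparing from start:
  Pos 0: 'b' == 'b'
  Pos 1: 'o' != 'e' (stop)
LCP = "b" (length 1)


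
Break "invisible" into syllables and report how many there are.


Word: "invisible"
Syllable breakdown: in / vis / i / ble
Counting: 4 parts
= 4 syllables


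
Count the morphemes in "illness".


Word: "illness"
Morphemes: ill / -ness
Each morpheme carries meaning
= 2 morphemes


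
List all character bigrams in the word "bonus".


Word: "bonus" (length 5)
Number of bigrams = 5 - 2 + 1 = 4
  Position 0: "bo"
  Position 1: "on"
  Position 2: "nu"
  Position 3: "us"
Bigrams = "bo", "on", "nu", "us"


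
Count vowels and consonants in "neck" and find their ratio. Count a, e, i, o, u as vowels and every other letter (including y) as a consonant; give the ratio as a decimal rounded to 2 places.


Word: "neck"
Vowels (a,e,i,o,u): 1
Consonants: 3
Ratio = 1/3
= 0.33


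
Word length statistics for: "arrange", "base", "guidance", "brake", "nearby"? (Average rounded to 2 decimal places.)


Lengths: "arrange"=7, "base"=4, "guidance"=8, "brake"=5, "nearby"=6
Sum = 30, Count = 5
Average = 30/5 = 6.00
= avg=6.00, min=4, max=8


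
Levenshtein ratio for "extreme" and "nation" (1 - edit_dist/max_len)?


Word 1: "extreme" (length 7)
Word 2: "nation" (length 6)
One optimal edit sequence:
  1. substitute 'e' -> 'n'  (+1)
  2. substitute 'x' -> 'a'  (+1)
  3. keep 't'
  4. delete 'r'  (+1)
  5. substitute 'e' -> 'i'  (+1)
  6. substitute 'm' -> 'o'  (+1)
  7. substitute 'e' -> 'n'  (+1)
Edit distance = 6
Max length = max(7, 6) = 7
Similarity = 1 - 6/7
= 0.1429


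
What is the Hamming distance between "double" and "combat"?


Comparing character by character (same length = 6):
  Pos 0: 'd' vs 'c' !=
  Pos 1: 'o' vs 'o' =
  Pos 2: 'u' vs 'm' !=
  Pos 3: 'b' vs 'b' =
  Pos 4: 'l' vs 'a' !=
  Pos 5: 'e' vs 't' !=
Hamming distance = 4


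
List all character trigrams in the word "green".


Word: "green" (length 5)
Number of trigrams = 5 - 3 + 1 = 3
  Position 0: "gre"
  Position 1: "ree"
  Position 2: "een"
Trigrams = "gre", "ree", "een"


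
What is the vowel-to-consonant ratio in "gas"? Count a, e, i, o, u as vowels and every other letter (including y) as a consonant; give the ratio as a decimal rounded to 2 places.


Word: "gas"
Vowels (a,e,i,o,u): 1
Consonants: 2
Ratio = 1/2
= 0.50


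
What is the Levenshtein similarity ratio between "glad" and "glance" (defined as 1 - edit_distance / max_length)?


Word 1: "glad" (length 4)
Word 2: "glance" (length 6)
One optimal edit sequence:
  1. keep 'g'
  2. keep 'l'
  3. keep 'a'
  4. insert 'n'  (+1)
  5. insert 'c'  (+1)
  6. substitute 'd' -> 'e'  (+1)
Edit distance = 3
Max length = max(4, 6) = 6
Similarity = 1 - 3/6
= 0.5000


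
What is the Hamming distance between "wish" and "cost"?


Comparing character by character (same length = 4):
  Pos 0: 'w' vs 'c' !=
  Pos 1: 'i' vs 'o' !=
  Pos 2: 's' vs 's' =
  Pos 3: 'h' vs 't' !=
Hamming distance = 3


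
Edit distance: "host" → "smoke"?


Word 1: "host" (length 4)
Word 2: "smoke" (length 5)
One optimal edit sequence (insert/delete/substitute each cost 1):
  1. insert 's'  (+1)
  2. substitute 'h' -> 'm'  (+1)
  3. keep 'o'
  4. substitute 's' -> 'k'  (+1)
  5. substitute 't' -> 'e'  (+1)
Total edit operations: 4
Edit distance = 4


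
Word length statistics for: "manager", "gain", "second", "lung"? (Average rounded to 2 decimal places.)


Lengths: "manager"=7, "gain"=4, "second"=6, "lung"=4
Sum = 21, Count = 4
Average = 21/4 = 5.25
= avg=5.25, min=4, max=7


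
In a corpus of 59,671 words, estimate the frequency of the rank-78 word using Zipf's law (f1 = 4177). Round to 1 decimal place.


Zipf's law: f(r) = f(1) / r
f(1) = 4177
f(78) = 4177 / 78
= 53.6 occurrences


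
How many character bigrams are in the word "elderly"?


Word: "elderly" (length 7)
Number of 2-grams = length - 2 + 1 = 7 - 2 + 1
= 6


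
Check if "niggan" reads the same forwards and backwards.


Word: "niggan"
Reversed: "naggin"
Forward == Backward? niggan != naggin
Palindrome = No


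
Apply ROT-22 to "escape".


Word: "escape"
Shift: 22
Each letter → (letter + shift) mod 26:
  'e' (4) + 22 = 0 → 'a'
  's' (18) + 22 = 14 → 'o'
  'c' (2) + 22 = 24 → 'y'
  'a' (0) + 22 = 22 → 'w'
  'p' (15) + 22 = 11 → 'l'
  'e' (4) + 22 = 0 → 'a'
Result = "aoywla"


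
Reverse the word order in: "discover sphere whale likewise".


Original: "discover sphere whale likewise"
Words (1..n): discover | sphere | whale | likewise
Reversed (n..1): likewise | whale | sphere | discover
Result = "likewise whale sphere discover"


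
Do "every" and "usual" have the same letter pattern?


Pattern of "every": [0, 1, 0, 2, 3]
Pattern of "usual": [0, 1, 0, 2, 3]
Patterns match
Same pattern = Yes


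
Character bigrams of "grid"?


Word: "grid" (length 4)
Number of bigrams = 4 - 2 + 1 = 3
  Position 0: "gr"
  Position 1: "ri"
  Position 2: "id"
Bigrams = "gr", "ri", "id"


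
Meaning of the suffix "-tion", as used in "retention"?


Suffix: -tion
Example: retention (retain + -tion, with a spelling change)
Meaning = act or process


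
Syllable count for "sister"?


Word: "sister"
Syllable breakdown: sis / ter
Counting: 2 parts
= 2 syllables


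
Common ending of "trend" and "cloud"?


Word 1: "trend"
Word 2: "cloud"
Comparing from end:
  Pos -1: 'd' == 'd'
  Pos -2: 'n' != 'u' (stop)
LCS = "d" (length 1)


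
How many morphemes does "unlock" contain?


Word: "unlock"
Morphemes: un- / lock
Each morpheme carries meaning
= 2 morphemes


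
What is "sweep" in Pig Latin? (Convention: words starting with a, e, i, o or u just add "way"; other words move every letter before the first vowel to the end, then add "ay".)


Word: "sweep"
Starts with consonant(s) → move to end, add 'ay'
Consonant cluster: "sw"
Pig Latin = "eepsway"


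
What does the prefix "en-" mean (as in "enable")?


Prefix: en-
Example: enable = en- + able
Meaning = cause to / put into


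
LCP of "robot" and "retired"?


Word 1: "robot"
Word 2: "retired"
Comparing from start:
  Pos 0: 'r' == 'r'
  Pos 1: 'o' != 'e' (stop)
LCP = "r" (length 1)


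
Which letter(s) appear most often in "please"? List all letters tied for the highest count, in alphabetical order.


Word: "please"
Letter counts:
  'a': 1
  'e': 2
  'l': 1
  'p': 1
  's': 1
Maximum count = 2
Most frequent = 'e' (2 times each)


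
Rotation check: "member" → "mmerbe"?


Word: "member", Candidate: "mmerbe"
Method: check if candidate is substring of word+word
"membermember" contains "mmerbe"? No
Is rotation = No


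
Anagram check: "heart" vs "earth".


Word 1: "heart" → sorted: aehrt
Word 2: "earth" → sorted: aehrt
Same letters? aehrt == aehrt
Anagram = Yes


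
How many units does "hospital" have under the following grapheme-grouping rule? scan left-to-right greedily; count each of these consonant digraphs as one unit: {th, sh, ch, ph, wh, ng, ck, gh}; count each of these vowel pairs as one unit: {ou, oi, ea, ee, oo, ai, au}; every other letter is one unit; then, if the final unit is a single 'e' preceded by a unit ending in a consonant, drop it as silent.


Word: "hospital" (8 letters)
Left-to-right scan:
  (1) 'h' (letter)
  (2) 'o' (letter)
  (3) 's' (letter)
  (4) 'p' (letter)
  (5) 'i' (letter)
  (6) 't' (letter)
  (7) 'a' (letter)
  (8) 'l' (letter)
Units from scan: 8
Sound units = 8 units


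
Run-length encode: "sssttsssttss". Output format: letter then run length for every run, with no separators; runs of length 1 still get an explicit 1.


String: "sssttsssttss"
Scanning for consecutive runs:
  's' x 3
  't' x 2
  's' x 3
  't' x 2
  's' x 2
RLE = "s3t2s3t2s2"


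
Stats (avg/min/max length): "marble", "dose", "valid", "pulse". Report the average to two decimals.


Lengths: "marble"=6, "dose"=4, "valid"=5, "pulse"=5
Sum = 20, Count = 4
Average = 20/4 = 5.00
= avg=5.00, min=4, max=6


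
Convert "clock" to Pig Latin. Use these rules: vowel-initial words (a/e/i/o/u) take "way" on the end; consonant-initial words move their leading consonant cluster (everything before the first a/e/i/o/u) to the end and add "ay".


Word: "clock"
Starts with consonant(s) → move to end, add 'ay'
Consonant cluster: "cl"
Pig Latin = "ockclay"


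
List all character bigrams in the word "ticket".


Word: "ticket" (length 6)
Number of bigrams = 6 - 2 + 1 = 5
  Position 0: "ti"
  Position 1: "ic"
  Position 2: "ck"
  Position 3: "ke"
  Position 4: "et"
Bigrams = "ti", "ic", "ck", "ke", "et"


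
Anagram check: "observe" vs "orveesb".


Word 1: "observe" → sorted: beeorsv
Word 2: "orveesb" → sorted: beeorsv
Same letters? beeorsv == beeorsv
Anagram = Yes


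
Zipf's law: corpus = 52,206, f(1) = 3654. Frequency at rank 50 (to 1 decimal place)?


Zipf's law: f(r) = f(1) / r
f(1) = 3654
f(50) = 3654 / 50
= 73.1 occurrences


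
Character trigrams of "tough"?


Word: "tough" (length 5)
Number of trigrams = 5 - 3 + 1 = 3
  Position 0: "tou"
  Position 1: "oug"
  Position 2: "ugh"
Trigrams = "tou", "oug", "ugh"


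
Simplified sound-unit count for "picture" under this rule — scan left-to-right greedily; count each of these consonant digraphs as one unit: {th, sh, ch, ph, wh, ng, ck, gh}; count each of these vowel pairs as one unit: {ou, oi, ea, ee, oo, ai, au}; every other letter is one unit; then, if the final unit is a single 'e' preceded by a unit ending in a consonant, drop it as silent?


Word: "picture" (7 letters)
Left-to-right scan:
  (1) 'p' (letter)
  (2) 'i' (letter)
  (3) 'c' (letter)
  (4) 't' (letter)
  (5) 'u' (letter)
  (6) 'r' (letter)
  (7) 'e' (letter)
Units from scan: 7
Final unit is 'e' after a consonant -> drop as silent (-1)
Sound units = 6 units


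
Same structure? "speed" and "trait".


Pattern of "speed": [0, 1, 2, 2, 3]
Pattern of "trait": [0, 1, 2, 3, 0]
Patterns do not match
Same pattern = No


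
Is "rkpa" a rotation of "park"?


Word: "park", Candidate: "rkpa"
Method: check if candidate is substring of word+word
"parkpark" contains "rkpa"? Yes
Is rotation = Yes


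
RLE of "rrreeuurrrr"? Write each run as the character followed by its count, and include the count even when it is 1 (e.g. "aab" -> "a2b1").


String: "rrreeuurrrr"
Scanning for consecutive runs:
  'r' x 3
  'e' x 2
  'u' x 2
  'r' x 4
RLE = "r3e2u2r4"


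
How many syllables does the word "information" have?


Word: "information"
Syllable breakdown: in · for · ma · tion
Counting: 4 parts
= 4 syllables


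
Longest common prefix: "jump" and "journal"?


Word 1: "jump"
Word 2: "journal"
Comparing from start:
  Pos 0: 'j' == 'j'
  Pos 1: 'u' != 'o' (stop)
LCP = "j" (length 1)


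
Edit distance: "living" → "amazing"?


Word 1: "living" (length 6)
Word 2: "amazing" (length 7)
One optimal edit sequence (insert/delete/substitute each cost 1):
  1. insert 'a'  (+1)
  2. substitute 'l' -> 'm'  (+1)
  3. substitute 'i' -> 'a'  (+1)
  4. substitute 'v' -> 'z'  (+1)
  5. keep 'i'
  6. keep 'n'
  7. keep 'g'
Total edit operations: 4
Edit distance = 4


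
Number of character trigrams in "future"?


Word: "future" (length 6)
Number of 3-grams = length - 3 + 1 = 6 - 3 + 1
= 4


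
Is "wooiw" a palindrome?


Word: "wooiw"
Reversed: "wioow"
Forward == Backward? wooiw != wioow
Palindrome = No


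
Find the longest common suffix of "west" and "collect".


Word 1: "west"
Word 2: "collect"
Comparing from end:
  Pos -1: 't' == 't'
  Pos -2: 's' != 'c' (stop)
LCS = "t" (length 1)


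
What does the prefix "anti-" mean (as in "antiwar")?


Prefix: anti-
Example: antiwar (anti- + war)
Meaning = against


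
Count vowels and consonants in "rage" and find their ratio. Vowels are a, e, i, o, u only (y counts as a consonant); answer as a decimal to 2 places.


Word: "rage"
Vowels (a,e,i,o,u): 2
Consonants: 2
Ratio = 2/2
= 1.00


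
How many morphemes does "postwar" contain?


Word: "postwar"
Morphemes: post- | war
Each morpheme carries meaning
= 2 morphemes


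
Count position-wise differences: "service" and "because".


Comparing character by character (same length = 7):
  Pos 0: 's' vs 'b' !=
  Pos 1: 'e' vs 'e' =
  Pos 2: 'r' vs 'c' !=
  Pos 3: 'v' vs 'a' !=
  Pos 4: 'i' vs 'u' !=
  Pos 5: 'c' vs 's' !=
  Pos 6: 'e' vs 'e' =
Hamming distance = 5


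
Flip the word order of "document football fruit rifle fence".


Original: "document football fruit rifle fence"
Words (1..n): document | football | fruit | rifle | fence
Reversed (n..1): fence | rifle | fruit | football | document
Result = "fence rifle fruit football document"


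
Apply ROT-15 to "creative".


Word: "creative"
Shift: 15
Each letter → (letter + shift) mod 26:
  'c' (2) + 15 = 17 → 'r'
  'r' (17) + 15 = 6 → 'g'
  'e' (4) + 15 = 19 → 't'
  'a' (0) + 15 = 15 → 'p'
  't' (19) + 15 = 8 → 'i'
  'i' (8) + 15 = 23 → 'x'
  'v' (21) + 15 = 10 → 'k'
  'e' (4) + 15 = 19 → 't'
Result = "rgtpixkt"


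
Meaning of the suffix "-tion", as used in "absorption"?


Suffix: -tion
As in: absorption -> absorb + -tion, with a spelling change
Meaning = act or process


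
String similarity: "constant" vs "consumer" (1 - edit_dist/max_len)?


Word 1: "constant" (length 8)
Word 2: "consumer" (length 8)
One optimal edit sequence:
  1. keep 'c'
  2. keep 'o'
  3. keep 'n'
  4. keep 's'
  5. substitute 't' -> 'u'  (+1)
  6. substitute 'a' -> 'm'  (+1)
  7. substitute 'n' -> 'e'  (+1)
  8. substitute 't' -> 'r'  (+1)
Edit distance = 4
Max length = max(8, 8) = 8
Similarity = 1 - 4/8
= 0.5000


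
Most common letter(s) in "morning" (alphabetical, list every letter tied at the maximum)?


Word: "morning"
Letter counts:
  'g': 1
  'i': 1
  'm': 1
  'n': 2
  'o': 1
  'r': 1
Maximum count = 2
Most frequent = 'n' (2 times each)


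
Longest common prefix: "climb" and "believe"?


Word 1: "climb"
Word 2: "believe"
Comparing from start:
  Pos 0: 'c' != 'b' (stop)
LCP = "" (length 0)


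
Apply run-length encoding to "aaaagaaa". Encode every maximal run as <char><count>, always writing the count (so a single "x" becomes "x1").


String: "aaaagaaa"
Scanning for consecutive runs:
  'a' x 4
  'g' x 1
  'a' x 3
RLE = "a4g1a3"


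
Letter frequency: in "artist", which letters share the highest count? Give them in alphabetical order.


Word: "artist"
Letter counts:
  'a': 1
  'i': 1
  'r': 1
  's': 1
  't': 2
Maximum count = 2
Most frequent = 't' (2 times each)


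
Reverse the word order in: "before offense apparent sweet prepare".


Original: "before offense apparent sweet prepare"
Words (1..n): before | offense | apparent | sweet | prepare
Reversed (n..1): prepare | sweet | apparent | offense | before
Result = "prepare sweet apparent offense before"


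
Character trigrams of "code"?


Word: "code" (length 4)
Number of trigrams = 4 - 3 + 1 = 2
  Position 0: "cod"
  Position 1: "ode"
Trigrams = "cod", "ode"


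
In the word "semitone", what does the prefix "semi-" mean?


Prefix: semi-
As in: semitone -> semi- + tone
Meaning = half


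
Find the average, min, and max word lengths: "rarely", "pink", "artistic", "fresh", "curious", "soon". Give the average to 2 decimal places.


Lengths: "rarely"=6, "pink"=4, "artistic"=8, "fresh"=5, "curious"=7, "soon"=4
Sum = 34, Count = 6
Average = 34/6 = 5.67
= avg=5.67, min=4, max=8


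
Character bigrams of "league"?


Word: "league" (length 6)
Number of bigrams = 6 - 2 + 1 = 5
  Position 0: "le"
  Position 1: "ea"
  Position 2: "ag"
  Position 3: "gu"
  Position 4: "ue"
Bigrams = "le", "ea", "ag", "gu", "ue"


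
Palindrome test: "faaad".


Word: "faaad"
Reversed: "daaaf"
Forward == Backward? faaad != daaaf
Palindrome = No


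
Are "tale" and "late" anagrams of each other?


Word 1: "tale" → sorted: aelt
Word 2: "late" → sorted: aelt
Same letters? aelt == aelt
Anagram = Yes


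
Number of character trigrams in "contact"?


Word: "contact" (length 7)
Number of 3-grams = length - 3 + 1 = 7 - 3 + 1
= 5


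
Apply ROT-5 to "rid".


Word: "rid"
Shift: 5
Each letter → (letter + shift) mod 26:
  'r' (17) + 5 = 22 → 'w'
  'i' (8) + 5 = 13 → 'n'
  'd' (3) + 5 = 8 → 'i'
Result = "wni"


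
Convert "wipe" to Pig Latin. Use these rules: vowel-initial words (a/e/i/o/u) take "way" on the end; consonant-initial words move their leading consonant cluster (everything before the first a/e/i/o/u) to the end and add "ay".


Word: "wipe"
Starts with consonant(s) → move to end, add 'ay'
Consonant cluster: "w"
Pig Latin = "ipeway"


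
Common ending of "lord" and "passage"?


Word 1: "lord"
Word 2: "passage"
Comparing from end:
  Pos -1: 'd' != 'e' (stop)
LCS = "" (length 0)


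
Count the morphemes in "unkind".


Word: "unkind"
Morphemes: un- / kind
Each morpheme carries meaning
= 2 morphemes


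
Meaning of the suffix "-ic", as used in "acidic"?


Suffix: -ic
Example: acidic = acid + -ic
Meaning = relating to


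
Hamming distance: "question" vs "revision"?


Comparing character by character (same length = 8):
  Pos 0: 'q' vs 'r' !=
  Pos 1: 'u' vs 'e' !=
  Pos 2: 'e' vs 'v' !=
  Pos 3: 's' vs 'i' !=
  Pos 4: 't' vs 's' !=
  Pos 5: 'i' vs 'i' =
  Pos 6: 'o' vs 'o' =
  Pos 7: 'n' vs 'n' =
Hamming distance = 5


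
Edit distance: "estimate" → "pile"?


Word 1: "estimate" (length 8)
Word 2: "pile" (length 4)
One optimal edit sequence (insert/delete/substitute each cost 1):
  1. delete 'e'  (+1)
  2. delete 's'  (+1)
  3. substitute 't' -> 'p'  (+1)
  4. keep 'i'
  5. delete 'm'  (+1)
  6. delete 'a'  (+1)
  7. substitute 't' -> 'l'  (+1)
  8. keep 'e'
Total edit operations: 6
Edit distance = 6


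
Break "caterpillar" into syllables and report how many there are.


Word: "caterpillar"
Syllable breakdown: cat · er · pil · lar
Counting: 4 parts
= 4 syllables


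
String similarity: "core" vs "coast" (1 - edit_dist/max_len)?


Word 1: "core" (length 4)
Word 2: "coast" (length 5)
One optimal edit sequence:
  1. keep 'c'
  2. keep 'o'
  3. insert 'a'  (+1)
  4. substitute 'r' -> 's'  (+1)
  5. substitute 'e' -> 't'  (+1)
Edit distance = 3
Max length = max(4, 5) = 5
Similarity = 1 - 3/5
= 0.4000


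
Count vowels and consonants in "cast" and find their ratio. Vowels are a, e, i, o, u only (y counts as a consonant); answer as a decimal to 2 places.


Word: "cast"
Vowels (a,e,i,o,u): 1
Consonants: 3
Ratio = 1/3
= 0.33


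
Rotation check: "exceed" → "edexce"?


Word: "exceed", Candidate: "edexce"
Method: check if candidate is substring of word+word
"exceedexceed" contains "edexce"? Yes
Is rotation = Yes


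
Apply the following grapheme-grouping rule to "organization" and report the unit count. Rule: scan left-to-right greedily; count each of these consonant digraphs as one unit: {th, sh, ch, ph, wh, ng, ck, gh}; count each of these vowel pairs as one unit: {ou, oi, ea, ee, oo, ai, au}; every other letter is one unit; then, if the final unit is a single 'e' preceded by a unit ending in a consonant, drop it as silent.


Word: "organization" (12 letters)
Left-to-right scan:
  (1) 'o' (letter)
  (2) 'r' (letter)
  (3) 'g' (letter)
  (4) 'a' (letter)
  (5) 'n' (letter)
  (6) 'i' (letter)
  (7) 'z' (letter)
  (8) 'a' (letter)
  (9) 't' (letter)
  (10) 'i' (letter)
  (11) 'o' (letter)
  (12) 'n' (letter)
Units from scan: 12
Sound units = 12 units


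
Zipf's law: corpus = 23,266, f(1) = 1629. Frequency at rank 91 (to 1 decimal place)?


Zipf's law: f(r) = f(1) / r
f(1) = 1629
f(91) = 1629 / 91
= 17.9 occurrences


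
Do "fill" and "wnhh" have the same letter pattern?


Pattern of "fill": [0, 1, 2, 2]
Pattern of "wnhh": [0, 1, 2, 2]
Patterns match
Same pattern = Yes


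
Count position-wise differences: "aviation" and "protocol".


Comparing character by character (same length = 8):
  Pos 0: 'a' vs 'p' !=
  Pos 1: 'v' vs 'r' !=
  Pos 2: 'i' vs 'o' !=
  Pos 3: 'a' vs 't' !=
  Pos 4: 't' vs 'o' !=
  Pos 5: 'i' vs 'c' !=
  Pos 6: 'o' vs 'o' =
  Pos 7: 'n' vs 'l' !=
Hamming distance = 7


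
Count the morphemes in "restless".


Word: "restless"
Morphemes: rest + -less
Each morpheme carries meaning
= 2 morphemes


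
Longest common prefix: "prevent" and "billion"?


Word 1: "prevent"
Word 2: "billion"
Comparing from start:
  Pos 0: 'p' != 'b' (stop)
LCP = "" (length 0)


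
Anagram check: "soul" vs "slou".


Word 1: "soul" → sorted: losu
Word 2: "slou" → sorted: losu
Same letters? losu == losu
Anagram = Yes


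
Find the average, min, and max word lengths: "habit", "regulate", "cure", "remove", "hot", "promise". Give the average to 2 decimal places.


Lengths: "habit"=5, "regulate"=8, "cure"=4, "remove"=6, "hot"=3, "promise"=7
Sum = 33, Count = 6
Average = 33/6 = 5.50
= avg=5.50, min=3, max=8


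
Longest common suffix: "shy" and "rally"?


Word 1: "shy"
Word 2: "rally"
Comparing from end:
  Pos -1: 'y' == 'y'
  Pos -2: 'h' != 'l' (stop)
LCS = "y" (length 1)


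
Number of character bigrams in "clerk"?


Word: "clerk" (length 5)
Number of 2-grams = length - 2 + 1 = 5 - 2 + 1
= 4


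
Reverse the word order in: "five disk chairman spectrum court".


Original: "five disk chairman spectrum court"
Words (1..n): five | disk | chairman | spectrum | court
Reversed (n..1): court | spectrum | chairman | disk | five
Result = "court spectrum chairman disk five"


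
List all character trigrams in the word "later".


Word: "later" (length 5)
Number of trigrams = 5 - 3 + 1 = 3
  Position 0: "lat"
  Position 1: "ate"
  Position 2: "ter"
Trigrams = "lat", "ate", "ter"


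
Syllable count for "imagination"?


Word: "imagination"
Syllable breakdown: i · mag · i · na · tion
Counting: 5 parts
= 5 syllables


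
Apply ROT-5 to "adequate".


Word: "adequate"
Shift: 5
Each letter → (letter + shift) mod 26:
  'a' (0) + 5 = 5 → 'f'
  'd' (3) + 5 = 8 → 'i'
  'e' (4) + 5 = 9 → 'j'
  'q' (16) + 5 = 21 → 'v'
  'u' (20) + 5 = 25 → 'z'
  'a' (0) + 5 = 5 → 'f'
  't' (19) + 5 = 24 → 'y'
  'e' (4) + 5 = 9 → 'j'
Result = "fijvzfyj"


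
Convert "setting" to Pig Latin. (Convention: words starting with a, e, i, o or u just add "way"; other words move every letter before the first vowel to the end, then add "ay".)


Word: "setting"
Starts with consonant(s) → move to end, add 'ay'
Consonant cluster: "s"
Pig Latin = "ettingsay"


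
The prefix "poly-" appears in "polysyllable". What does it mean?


Prefix: poly-
Example: polysyllable (poly- + syllable)
Meaning = many


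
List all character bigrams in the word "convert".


Word: "convert" (length 7)
Number of bigrams = 7 - 2 + 1 = 6
  Position 0: "co"
  Position 1: "on"
  Position 2: "nv"
  Position 3: "ve"
  Position 4: "er"
  Position 5: "rt"
Bigrams = "co", "on", "nv", "ve", "er", "rt"


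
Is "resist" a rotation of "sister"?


Word: "sister", Candidate: "resist"
Method: check if candidate is substring of word+word
"sistersister" contains "resist"? No
Is rotation = No


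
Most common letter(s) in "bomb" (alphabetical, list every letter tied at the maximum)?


Word: "bomb"
Letter counts:
  'b': 2
  'm': 1
  'o': 1
Maximum count = 2
Most frequent = 'b' (2 times each)


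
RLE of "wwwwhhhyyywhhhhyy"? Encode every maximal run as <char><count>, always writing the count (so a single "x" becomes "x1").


String: "wwwwhhhyyywhhhhyy"
Scanning for consecutive runs:
  'w' x 4
  'h' x 3
  'y' x 3
  'w' x 1
  'h' x 4
  'y' x 2
RLE = "w4h3y3w1h4y2"


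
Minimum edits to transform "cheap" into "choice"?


Word 1: "cheap" (length 5)
Word 2: "choice" (length 6)
One optimal edit sequence (insert/delete/substitute each cost 1):
  1. keep 'c'
  2. keep 'h'
  3. insert 'o'  (+1)
  4. substitute 'e' -> 'i'  (+1)
  5. substitute 'a' -> 'c'  (+1)
  6. substitute 'p' -> 'e'  (+1)
Total edit operations: 4
Edit distance = 4


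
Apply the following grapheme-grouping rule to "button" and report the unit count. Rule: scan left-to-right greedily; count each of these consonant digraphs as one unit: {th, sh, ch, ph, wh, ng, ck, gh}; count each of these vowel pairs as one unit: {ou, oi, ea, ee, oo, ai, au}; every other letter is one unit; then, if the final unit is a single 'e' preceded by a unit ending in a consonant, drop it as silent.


Word: "button" (6 letters)
Left-to-right scan:
  1. 'b' (letter)
  2. 'u' (letter)
  3. 't' (letter)
  4. 't' (letter)
  5. 'o' (letter)
  6. 'n' (letter)
Units from scan: 6
Sound units = 6 units


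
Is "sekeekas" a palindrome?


Word: "sekeekas"
Reversed: "sakeekes"
Forward == Backward? sekeekas != sakeekes
Palindrome = No


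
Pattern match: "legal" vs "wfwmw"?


Pattern of "legal": [0, 1, 2, 3, 0]
Pattern of "wfwmw": [0, 1, 0, 2, 0]
Patterns do not match
Same pattern = No


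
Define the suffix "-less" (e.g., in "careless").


Suffix: -less
Example: careless = care + -less
Meaning = without


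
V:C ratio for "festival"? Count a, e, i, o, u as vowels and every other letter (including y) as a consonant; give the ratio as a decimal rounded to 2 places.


Word: "festival"
Vowels (a,e,i,o,u): 3
Consonants: 5
Ratio = 3/5
= 0.60


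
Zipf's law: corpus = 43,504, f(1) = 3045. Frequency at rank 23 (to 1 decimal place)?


Zipf's law: f(r) = f(1) / r
f(1) = 3045
f(23) = 3045 / 23
= 132.4 occurrences


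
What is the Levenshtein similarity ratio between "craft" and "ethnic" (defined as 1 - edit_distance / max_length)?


Word 1: "craft" (length 5)
Word 2: "ethnic" (length 6)
One optimal edit sequence:
  1. insert 'e'  (+1)
  2. substitute 'c' -> 't'  (+1)
  3. substitute 'r' -> 'h'  (+1)
  4. substitute 'a' -> 'n'  (+1)
  5. substitute 'f' -> 'i'  (+1)
  6. substitute 't' -> 'c'  (+1)
Edit distance = 6
Max length = max(5, 6) = 6
Similarity = 1 - 6/6
= 0.0000


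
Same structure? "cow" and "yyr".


Pattern of "cow": [0, 1, 2]
Pattern of "yyr": [0, 0, 1]
Patterns do not match
Same pattern = No


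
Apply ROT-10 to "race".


Word: "race"
Shift: 10
Each letter → (letter + shift) mod 26:
  'r' (17) + 10 = 1 → 'b'
  'a' (0) + 10 = 10 → 'k'
  'c' (2) + 10 = 12 → 'm'
  'e' (4) + 10 = 14 → 'o'
Result = "bkmo"


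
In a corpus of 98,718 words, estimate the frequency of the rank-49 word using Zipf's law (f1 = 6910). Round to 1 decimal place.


Zipf's law: f(r) = f(1) / r
f(1) = 6910
f(49) = 6910 / 49
= 141.0 occurrences


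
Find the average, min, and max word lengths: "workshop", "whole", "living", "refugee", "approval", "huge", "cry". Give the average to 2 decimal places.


Lengths: "workshop"=8, "whole"=5, "living"=6, "refugee"=7, "approval"=8, "huge"=4, "cry"=3
Sum = 41, Count = 7
Average = 41/7 = 5.86
= avg=5.86, min=3, max=8


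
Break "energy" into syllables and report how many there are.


Word: "energy"
Syllable breakdown: en · er · gy
Counting: 3 parts
= 3 syllables


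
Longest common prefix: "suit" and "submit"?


Word 1: "suit"
Word 2: "submit"
Comparing from start:
  Pos 0: 's' == 's'
  Pos 1: 'u' == 'u'
  Pos 2: 'i' != 'b' (stop)
LCP = "su" (length 2)


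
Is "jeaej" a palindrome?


Word: "jeaej"
Reversed: "jeaej"
Forward == Backward? jeaej == jeaej
Palindrome = Yes


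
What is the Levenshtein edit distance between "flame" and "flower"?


Word 1: "flame" (length 5)
Word 2: "flower" (length 6)
One optimal edit sequence (insert/delete/substitute each cost 1):
  1. keep 'f'
  2. keep 'l'
  3. substitute 'a' -> 'o'  (+1)
  4. substitute 'm' -> 'w'  (+1)
  5. keep 'e'
  6. insert 'r'  (+1)
Total edit operations: 3
Edit distance = 3


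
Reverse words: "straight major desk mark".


Original: "straight major desk mark"
Words (1..n): straight | major | desk | mark
Reversed (n..1): mark | desk | major | straight
Result = "mark desk major straight"


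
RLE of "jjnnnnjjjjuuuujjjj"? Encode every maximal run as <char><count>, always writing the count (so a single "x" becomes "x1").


String: "jjnnnnjjjjuuuujjjj"
Scanning for consecutive runs:
  'j' x 2
  'n' x 4
  'j' x 4
  'u' x 4
  'j' x 4
RLE = "j2n4j4u4j4"


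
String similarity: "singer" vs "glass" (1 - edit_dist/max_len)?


Word 1: "singer" (length 6)
Word 2: "glass" (length 5)
One optimal edit sequence:
  1. delete 's'  (+1)
  2. substitute 'i' -> 'g'  (+1)
  3. substitute 'n' -> 'l'  (+1)
  4. substitute 'g' -> 'a'  (+1)
  5. substitute 'e' -> 's'  (+1)
  6. substitute 'r' -> 's'  (+1)
Edit distance = 6
Max length = max(6, 5) = 6
Similarity = 1 - 6/6
= 0.0000


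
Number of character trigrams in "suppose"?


Word: "suppose" (length 7)
Number of 3-grams = length - 3 + 1 = 7 - 3 + 1
= 5


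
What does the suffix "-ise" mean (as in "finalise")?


Suffix: -ise
Example: finalise (final + -ise)
Meaning = to make


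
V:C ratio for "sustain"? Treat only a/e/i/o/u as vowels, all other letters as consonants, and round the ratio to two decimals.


Word: "sustain"
Vowels (a,e,i,o,u): 3
Consonants: 4
Ratio = 3/4
= 0.75


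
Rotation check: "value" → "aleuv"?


Word: "value", Candidate: "aleuv"
Method: check if candidate is substring of word+word
"valuevalue" contains "aleuv"? No
Is rotation = No


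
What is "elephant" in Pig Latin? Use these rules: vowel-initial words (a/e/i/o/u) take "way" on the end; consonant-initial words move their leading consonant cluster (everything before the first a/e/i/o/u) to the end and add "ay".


Word: "elephant"
Starts with vowel → add 'way'
Pig Latin = "elephantway"


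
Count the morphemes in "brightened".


Word: "brightened"
Morphemes: bright | -en | -ed
Each morpheme carries meaning
= 3 morphemes


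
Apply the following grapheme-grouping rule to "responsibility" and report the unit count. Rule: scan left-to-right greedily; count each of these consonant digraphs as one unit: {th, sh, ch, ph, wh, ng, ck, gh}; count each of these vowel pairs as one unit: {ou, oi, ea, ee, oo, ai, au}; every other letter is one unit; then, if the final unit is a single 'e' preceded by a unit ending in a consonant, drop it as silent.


Word: "responsibility" (14 letters)
Left-to-right scan:
  [1] 'r' (letter)
  [2] 'e' (letter)
  [3] 's' (letter)
  [4] 'p' (letter)
  [5] 'o' (letter)
  [6] 'n' (letter)
  [7] 's' (letter)
  [8] 'i' (letter)
  [9] 'b' (letter)
  [10] 'i' (letter)
  [11] 'l' (letter)
  [12] 'i' (letter)
  [13] 't' (letter)
  [14] 'y' (letter)
Units from scan: 14
Sound units = 14 units


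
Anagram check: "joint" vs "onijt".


Word 1: "joint" → sorted: ijnot
Word 2: "onijt" → sorted: ijnot
Same letters? ijnot == ijnot
Anagram = Yes
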